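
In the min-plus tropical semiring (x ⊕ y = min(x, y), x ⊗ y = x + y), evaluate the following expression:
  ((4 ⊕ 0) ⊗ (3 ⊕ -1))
((4 ⊕ 0) ⊗ (3 ⊕ -1)) = -1

Expand innermost to outermost. Recall ⊕ takes the minimum of its arguments and ⊗ takes their sum. Working out the expression ((4 ⊕ 0) ⊗ (3 ⊕ -1)) gives -1.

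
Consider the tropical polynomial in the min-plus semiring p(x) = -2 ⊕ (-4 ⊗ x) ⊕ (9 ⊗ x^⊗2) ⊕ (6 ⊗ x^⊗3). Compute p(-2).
p(-2) = -6

A tropical monomial a ⊗ x^⊗i evaluates to a + i · x. Evaluating each term at x = -2:
  Term 0 contributes -2 + 0 · -2 = -2
  Term 1 contributes -4 + 1 · -2 = -6
  Term 2 contributes 9 + 2 · -2 = 5
  Term 3 contributes 6 + 3 · -2 = 0
p(-2) = ⊕ of these = min[-2, -6, 5, 0] = -6.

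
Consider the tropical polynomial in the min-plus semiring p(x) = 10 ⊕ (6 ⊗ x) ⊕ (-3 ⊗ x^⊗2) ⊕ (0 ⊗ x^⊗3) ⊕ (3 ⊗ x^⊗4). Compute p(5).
p(5) = 7

A tropical monomial a ⊗ x^⊗i evaluates to a + i · x. Evaluating each term at x = 5:
  Term 0 contributes 10 + 0 · 5 = 10
  Term 1 contributes 6 + 1 · 5 = 11
  Term 2 contributes -3 + 2 · 5 = 7
  Term 3 contributes 0 + 3 · 5 = 15
  Term 4 contributes 3 + 4 · 5 = 23
p(5) = ⊕ of these = min[10, 11, 7, 15, 23] = 7.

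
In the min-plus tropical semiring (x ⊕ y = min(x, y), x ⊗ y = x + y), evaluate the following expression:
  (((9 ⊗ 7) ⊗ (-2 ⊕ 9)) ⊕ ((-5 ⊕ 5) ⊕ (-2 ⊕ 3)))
(((9 ⊗ 7) ⊗ (-2 ⊕ 9)) ⊕ ((-5 ⊕ 5) ⊕ (-2 ⊕ 3))) = -5

Expand innermost to outermost. Recall ⊕ takes the minimum of its arguments and ⊗ takes their sum. Working out the expression (((9 ⊗ 7) ⊗ (-2 ⊕ 9)) ⊕ ((-5 ⊕ 5) ⊕ (-2 ⊕ 3))) gives -5.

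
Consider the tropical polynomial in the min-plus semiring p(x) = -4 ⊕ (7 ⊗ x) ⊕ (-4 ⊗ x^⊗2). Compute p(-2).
p(-2) = -8

A tropical monomial a ⊗ x^⊗i evaluates to a + i · x. Evaluating each term at x = -2:
  Term 0 contributes -4 + 0 · -2 = -4
  Term 1 contributes 7 + 1 · -2 = 5
  Term 2 contributes -4 + 2 · -2 = -8
p(-2) = ⊕ of these = min[-4, 5, -8] = -8.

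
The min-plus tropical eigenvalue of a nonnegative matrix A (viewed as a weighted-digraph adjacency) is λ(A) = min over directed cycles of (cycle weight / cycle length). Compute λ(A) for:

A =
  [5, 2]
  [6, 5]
λ(A) = 4

Enumerate directed cycles and compute their means (weight / length). Sample:
  cycle 0 → 0: weight = 5, length = 1, mean = 5/1 ≈ 5.000
  cycle 1 → 1: weight = 5, length = 1, mean = 5/1 ≈ 5.000
  cycle 0 → 1 → 0: weight = 8, length = 2, mean = 8/2 ≈ 4.000
  cycle 1 → 0 → 1: weight = 8, length = 2, mean = 8/2 ≈ 4.000
Minimum mean = 4.000, attained e.g. along the cycle 0 → 1 → 0 with weight 8 and length 2. So λ(A) = 8/2 = 4.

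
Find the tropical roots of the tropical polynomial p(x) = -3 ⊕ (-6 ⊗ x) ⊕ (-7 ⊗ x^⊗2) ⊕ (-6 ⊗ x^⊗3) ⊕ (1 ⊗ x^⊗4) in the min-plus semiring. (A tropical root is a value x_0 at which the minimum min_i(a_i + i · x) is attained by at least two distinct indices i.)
Roots: {-7, -1, 1, 3}

Each tropical root is a break point of the lower envelope of the lines y = a_i + i · x (there are 5 lines, with slopes 0, 1, ..., 4). Only the lines that attain the minimum somewhere contribute to roots; other lines are dominated. Here the surviving (envelope) indices are i = 4, i = 3, i = 2, i = 1, i = 0.
Intersections between consecutive envelope lines give the roots: for adjacent envelope indices i < j the intersection is x = (a_i − a_j) / (j − i). Reading off the sorted break points: {-7, -1, 1, 3}.
Verification: at each break x_0, at least two indices attain the minimum of min_i(a_i + i · x_0).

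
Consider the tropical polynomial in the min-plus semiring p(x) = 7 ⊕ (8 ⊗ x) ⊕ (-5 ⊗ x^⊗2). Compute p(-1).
p(-1) = -7

A tropical monomial a ⊗ x^⊗i evaluates to a + i · x. Evaluating each term at x = -1:
  Term 0 contributes 7 + 0 · -1 = 7
  Term 1 contributes 8 + 1 · -1 = 7
  Term 2 contributes -5 + 2 · -1 = -7
p(-1) = ⊕ of these = min[7, 7, -7] = -7.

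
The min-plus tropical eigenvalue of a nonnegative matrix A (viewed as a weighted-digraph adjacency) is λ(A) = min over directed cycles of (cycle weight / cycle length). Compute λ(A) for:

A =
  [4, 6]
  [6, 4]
λ(A) = 4

Enumerate directed cycles and compute their means (weight / length). Sample:
  cycle 0 → 0: weight = 4, length = 1, mean = 4/1 ≈ 4.000
  cycle 1 → 1: weight = 4, length = 1, mean = 4/1 ≈ 4.000
  cycle 0 → 1 → 0: weight = 12, length = 2, mean = 12/2 ≈ 6.000
  cycle 1 → 0 → 1: weight = 12, length = 2, mean = 12/2 ≈ 6.000
Minimum mean = 4.000, attained e.g. along the cycle 0 → 0 with weight 4 and length 1. So λ(A) = 4/1 = 4.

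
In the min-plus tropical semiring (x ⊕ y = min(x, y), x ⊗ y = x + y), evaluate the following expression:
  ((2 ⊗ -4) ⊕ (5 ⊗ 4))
((2 ⊗ -4) ⊕ (5 ⊗ 4)) = -2

Expand innermost to outermost. Recall ⊕ takes the minimum of its arguments and ⊗ takes their sum. Working out the expression ((2 ⊗ -4) ⊕ (5 ⊗ 4)) gives -2.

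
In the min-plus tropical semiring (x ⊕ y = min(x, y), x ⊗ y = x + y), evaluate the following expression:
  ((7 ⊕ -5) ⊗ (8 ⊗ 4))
((7 ⊕ -5) ⊗ (8 ⊗ 4)) = 7

Expand innermost to outermost. Recall ⊕ takes the minimum of its arguments and ⊗ takes their sum. Working out the expression ((7 ⊕ -5) ⊗ (8 ⊗ 4)) gives 7.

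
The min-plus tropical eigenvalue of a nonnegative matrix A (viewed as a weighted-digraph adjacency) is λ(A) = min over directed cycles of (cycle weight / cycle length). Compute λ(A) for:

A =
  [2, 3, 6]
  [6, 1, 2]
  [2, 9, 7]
λ(A) = 1

Enumerate directed cycles and compute their means (weight / length). Sample:
  cycle 0 → 0: weight = 2, length = 1, mean = 2/1 ≈ 2.000
  cycle 1 → 1: weight = 1, length = 1, mean = 1/1 ≈ 1.000
  cycle 2 → 2: weight = 7, length = 1, mean = 7/1 ≈ 7.000
  cycle 0 → 1 → 0: weight = 9, length = 2, mean = 9/2 ≈ 4.500
  cycle 0 → 2 → 0: weight = 8, length = 2, mean = 8/2 ≈ 4.000
  cycle 1 → 0 → 1: weight = 9, length = 2, mean = 9/2 ≈ 4.500
Minimum mean = 1.000, attained e.g. along the cycle 1 → 1 with weight 1 and length 1. So λ(A) = 1/1 = 1.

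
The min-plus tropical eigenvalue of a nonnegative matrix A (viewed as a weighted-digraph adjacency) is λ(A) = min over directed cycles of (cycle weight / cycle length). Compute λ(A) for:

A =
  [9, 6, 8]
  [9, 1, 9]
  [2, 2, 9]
λ(A) = 1

Enumerate directed cycles and compute their means (weight / length). Sample:
  cycle 0 → 0: weight = 9, length = 1, mean = 9/1 ≈ 9.000
  cycle 1 → 1: weight = 1, length = 1, mean = 1/1 ≈ 1.000
  cycle 2 → 2: weight = 9, length = 1, mean = 9/1 ≈ 9.000
  cycle 0 → 1 → 0: weight = 15, length = 2, mean = 15/2 ≈ 7.500
  cycle 0 → 2 → 0: weight = 10, length = 2, mean = 10/2 ≈ 5.000
  cycle 1 → 0 → 1: weight = 15, length = 2, mean = 15/2 ≈ 7.500
Minimum mean = 1.000, attained e.g. along the cycle 1 → 1 with weight 1 and length 1. So λ(A) = 1/1 = 1.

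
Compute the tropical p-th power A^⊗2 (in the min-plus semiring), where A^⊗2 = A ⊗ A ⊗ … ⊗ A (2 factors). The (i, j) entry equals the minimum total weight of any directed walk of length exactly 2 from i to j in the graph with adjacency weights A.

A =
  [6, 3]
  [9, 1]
A^⊗2 =
  [12, 4]
  [10, 2]

Each entry (A^⊗2)_ij equals the minimum over all length-2 walks i = v_0 → v_1 → … → v_2 = j of Σ_t A[v_t][v_{t+1}]. For example, for (i, j) = (0, 1) we minimise over 2 possible intermediate vertex sequences; the minimum is 4, attained along the walk 0 → 1 → 1.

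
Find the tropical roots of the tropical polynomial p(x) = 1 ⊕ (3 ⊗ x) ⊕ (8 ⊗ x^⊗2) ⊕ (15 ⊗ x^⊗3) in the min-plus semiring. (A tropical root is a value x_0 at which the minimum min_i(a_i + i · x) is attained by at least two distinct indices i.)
Roots: {-7, -5, -2}

Each tropical root is a break point of the lower envelope of the lines y = a_i + i · x (there are 4 lines, with slopes 0, 1, ..., 3). Only the lines that attain the minimum somewhere contribute to roots; other lines are dominated. Here the surviving (envelope) indices are i = 3, i = 2, i = 1, i = 0.
Intersections between consecutive envelope lines give the roots: for adjacent envelope indices i < j the intersection is x = (a_i − a_j) / (j − i). Reading off the sorted break points: {-7, -5, -2}.
Verification: at each break x_0, at least two indices attain the minimum of min_i(a_i + i · x_0).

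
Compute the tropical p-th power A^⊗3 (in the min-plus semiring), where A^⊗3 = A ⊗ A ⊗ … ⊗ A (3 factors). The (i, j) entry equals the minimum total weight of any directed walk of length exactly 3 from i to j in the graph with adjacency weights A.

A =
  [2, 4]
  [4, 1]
A^⊗3 =
  [6, 6]
  [6, 3]

Each entry (A^⊗3)_ij equals the minimum over all length-3 walks i = v_0 → v_1 → … → v_3 = j of Σ_t A[v_t][v_{t+1}]. For example, for (i, j) = (0, 1) we minimise over 4 possible intermediate vertex sequences; the minimum is 6, attained along the walk 0 → 1 → 1 → 1.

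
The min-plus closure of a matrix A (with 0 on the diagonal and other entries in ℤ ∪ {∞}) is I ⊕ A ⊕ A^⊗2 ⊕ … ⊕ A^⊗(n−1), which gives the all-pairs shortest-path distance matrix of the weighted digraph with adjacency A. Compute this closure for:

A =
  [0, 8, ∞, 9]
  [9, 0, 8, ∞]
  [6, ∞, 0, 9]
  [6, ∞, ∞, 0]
Closure =
  [0, 8, 16, 9]
  [9, 0, 8, 17]
  [6, 14, 0, 9]
  [6, 14, 22, 0]

This is the Floyd-Warshall all-pairs shortest-path computation. For each intermediate vertex k = 0, 1, …, 3, update dist[i][j] ← min(dist[i][j], dist[i][k] + dist[k][j]). The final matrix gives, for each (i, j), the minimum total weight of any directed path from i to j (possibly empty when i = j).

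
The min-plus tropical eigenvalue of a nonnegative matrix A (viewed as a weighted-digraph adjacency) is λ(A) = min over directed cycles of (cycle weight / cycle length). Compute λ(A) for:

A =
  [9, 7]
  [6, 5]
λ(A) = 5

Enumerate directed cycles and compute their means (weight / length). Sample:
  cycle 0 → 0: weight = 9, length = 1, mean = 9/1 ≈ 9.000
  cycle 1 → 1: weight = 5, length = 1, mean = 5/1 ≈ 5.000
  cycle 0 → 1 → 0: weight = 13, length = 2, mean = 13/2 ≈ 6.500
  cycle 1 → 0 → 1: weight = 13, length = 2, mean = 13/2 ≈ 6.500
Minimum mean = 5.000, attained e.g. along the cycle 1 → 1 with weight 5 and length 1. So λ(A) = 5/1 = 5.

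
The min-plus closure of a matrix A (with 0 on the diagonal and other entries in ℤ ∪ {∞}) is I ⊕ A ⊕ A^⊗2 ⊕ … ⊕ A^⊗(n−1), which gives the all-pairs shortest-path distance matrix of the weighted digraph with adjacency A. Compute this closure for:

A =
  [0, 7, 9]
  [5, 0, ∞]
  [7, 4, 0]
Closure =
  [0, 7, 9]
  [5, 0, 14]
  [7, 4, 0]

This is the Floyd-Warshall all-pairs shortest-path computation. For each intermediate vertex k = 0, 1, …, 2, update dist[i][j] ← min(dist[i][j], dist[i][k] + dist[k][j]). The final matrix gives, for each (i, j), the minimum total weight of any directed path from i to j (possibly empty when i = j).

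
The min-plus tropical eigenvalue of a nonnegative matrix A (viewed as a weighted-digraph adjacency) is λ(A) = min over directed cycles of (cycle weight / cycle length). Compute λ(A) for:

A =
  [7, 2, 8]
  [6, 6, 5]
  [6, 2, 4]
λ(A) = 7/2

Enumerate directed cycles and compute their means (weight / length). Sample:
  cycle 0 → 0: weight = 7, length = 1, mean = 7/1 ≈ 7.000
  cycle 1 → 1: weight = 6, length = 1, mean = 6/1 ≈ 6.000
  cycle 2 → 2: weight = 4, length = 1, mean = 4/1 ≈ 4.000
  cycle 0 → 1 → 0: weight = 8, length = 2, mean = 8/2 ≈ 4.000
  cycle 0 → 2 → 0: weight = 14, length = 2, mean = 14/2 ≈ 7.000
  cycle 1 → 0 → 1: weight = 8, length = 2, mean = 8/2 ≈ 4.000
Minimum mean = 3.500, attained e.g. along the cycle 1 → 2 → 1 with weight 7 and length 2. So λ(A) = 7/2 = 7/2.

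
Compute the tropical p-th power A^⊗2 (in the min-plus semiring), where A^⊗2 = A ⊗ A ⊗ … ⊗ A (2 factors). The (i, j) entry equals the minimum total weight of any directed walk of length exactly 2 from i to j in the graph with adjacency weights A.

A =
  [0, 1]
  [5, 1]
A^⊗2 =
  [0, 1]
  [5, 2]

Each entry (A^⊗2)_ij equals the minimum over all length-2 walks i = v_0 → v_1 → … → v_2 = j of Σ_t A[v_t][v_{t+1}]. For example, for (i, j) = (0, 1) we minimise over 2 possible intermediate vertex sequences; the minimum is 1, attained along the walk 0 → 0 → 1.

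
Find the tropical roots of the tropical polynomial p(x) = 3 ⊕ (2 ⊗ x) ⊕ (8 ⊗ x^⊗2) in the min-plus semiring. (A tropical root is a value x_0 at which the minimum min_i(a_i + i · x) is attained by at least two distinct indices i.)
Roots: {-6, 1}

Each tropical root is a break point of the lower envelope of the lines y = a_i + i · x (there are 3 lines, with slopes 0, 1, ..., 2). Only the lines that attain the minimum somewhere contribute to roots; other lines are dominated. Here the surviving (envelope) indices are i = 2, i = 1, i = 0.
Intersections between consecutive envelope lines give the roots: for adjacent envelope indices i < j the intersection is x = (a_i − a_j) / (j − i). Reading off the sorted break points: {-6, 1}.
Verification: at each break x_0, at least two indices attain the minimum of min_i(a_i + i · x_0).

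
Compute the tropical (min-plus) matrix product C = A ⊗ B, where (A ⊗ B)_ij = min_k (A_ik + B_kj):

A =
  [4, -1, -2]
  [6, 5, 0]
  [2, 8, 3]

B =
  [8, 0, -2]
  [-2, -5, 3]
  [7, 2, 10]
A ⊗ B =
  [-3, -6, 2]
  [3, 0, 4]
  [6, 2, 0]

Apply the min-plus product entry-by-entry:
  C[0][0] = min over k of (A[0][0] + B[0][0] = 4 + 8 = 12, A[0][1] + B[1][0] = -1 + -2 = -3, A[0][2] + B[2][0] = -2 + 7 = 5) = -3 (attained at k = 1)
  C[0][1] = min over k of (A[0][0] + B[0][1] = 4 + 0 = 4, A[0][1] + B[1][1] = -1 + -5 = -6, A[0][2] + B[2][1] = -2 + 2 = 0) = -6 (attained at k = 1)
  C[0][2] = min over k of (A[0][0] + B[0][2] = 4 + -2 = 2, A[0][1] + B[1][2] = -1 + 3 = 2, A[0][2] + B[2][2] = -2 + 10 = 8) = 2 (attained at k = 0)
  C[1][0] = min over k of (A[1][0] + B[0][0] = 6 + 8 = 14, A[1][1] + B[1][0] = 5 + -2 = 3, A[1][2] + B[2][0] = 0 + 7 = 7) = 3 (attained at k = 1)
  C[1][1] = min over k of (A[1][0] + B[0][1] = 6 + 0 = 6, A[1][1] + B[1][1] = 5 + -5 = 0, A[1][2] + B[2][1] = 0 + 2 = 2) = 0 (attained at k = 1)
  C[1][2] = min over k of (A[1][0] + B[0][2] = 6 + -2 = 4, A[1][1] + B[1][2] = 5 + 3 = 8, A[1][2] + B[2][2] = 0 + 10 = 10) = 4 (attained at k = 0)
  C[2][0] = min over k of (A[2][0] + B[0][0] = 2 + 8 = 10, A[2][1] + B[1][0] = 8 + -2 = 6, A[2][2] + B[2][0] = 3 + 7 = 10) = 6 (attained at k = 1)
  C[2][1] = min over k of (A[2][0] + B[0][1] = 2 + 0 = 2, A[2][1] + B[1][1] = 8 + -5 = 3, A[2][2] + B[2][1] = 3 + 2 = 5) = 2 (attained at k = 0)
  C[2][2] = min over k of (A[2][0] + B[0][2] = 2 + -2 = 0, A[2][1] + B[1][2] = 8 + 3 = 11, A[2][2] + B[2][2] = 3 + 10 = 13) = 0 (attained at k = 0)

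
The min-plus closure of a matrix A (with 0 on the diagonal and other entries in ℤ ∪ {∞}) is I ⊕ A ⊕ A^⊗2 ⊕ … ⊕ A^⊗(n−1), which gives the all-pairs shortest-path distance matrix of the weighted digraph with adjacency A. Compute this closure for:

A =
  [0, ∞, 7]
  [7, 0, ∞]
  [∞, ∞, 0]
Closure =
  [0, ∞, 7]
  [7, 0, 14]
  [∞, ∞, 0]

This is the Floyd-Warshall all-pairs shortest-path computation. For each intermediate vertex k = 0, 1, …, 2, update dist[i][j] ← min(dist[i][j], dist[i][k] + dist[k][j]). The final matrix gives, for each (i, j), the minimum total weight of any directed path from i to j (possibly empty when i = j).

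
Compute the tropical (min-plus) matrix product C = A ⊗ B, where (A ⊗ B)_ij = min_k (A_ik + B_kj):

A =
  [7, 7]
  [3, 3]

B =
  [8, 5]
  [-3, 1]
A ⊗ B =
  [4, 8]
  [0, 4]

Apply the min-plus product entry-by-entry:
  C[0][0] = min over k of (A[0][0] + B[0][0] = 7 + 8 = 15, A[0][1] + B[1][0] = 7 + -3 = 4) = 4 (attained at k = 1)
  C[0][1] = min over k of (A[0][0] + B[0][1] = 7 + 5 = 12, A[0][1] + B[1][1] = 7 + 1 = 8) = 8 (attained at k = 1)
  C[1][0] = min over k of (A[1][0] + B[0][0] = 3 + 8 = 11, A[1][1] + B[1][0] = 3 + -3 = 0) = 0 (attained at k = 1)
  C[1][1] = min over k of (A[1][0] + B[0][1] = 3 + 5 = 8, A[1][1] + B[1][1] = 3 + 1 = 4) = 4 (attained at k = 1)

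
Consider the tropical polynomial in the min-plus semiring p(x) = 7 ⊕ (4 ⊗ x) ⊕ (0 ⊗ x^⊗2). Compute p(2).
p(2) = 4

A tropical monomial a ⊗ x^⊗i evaluates to a + i · x. Evaluating each term at x = 2:
  Term 0 contributes 7 + 0 · 2 = 7
  Term 1 contributes 4 + 1 · 2 = 6
  Term 2 contributes 0 + 2 · 2 = 4
p(2) = ⊕ of these = min[7, 6, 4] = 4.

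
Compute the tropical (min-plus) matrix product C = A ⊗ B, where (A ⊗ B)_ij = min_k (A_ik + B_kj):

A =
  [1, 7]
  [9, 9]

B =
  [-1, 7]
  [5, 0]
A ⊗ B =
  [0, 7]
  [8, 9]

Apply the min-plus product entry-by-entry:
  C[0][0] = min over k of (A[0][0] + B[0][0] = 1 + -1 = 0, A[0][1] + B[1][0] = 7 + 5 = 12) = 0 (attained at k = 0)
  C[0][1] = min over k of (A[0][0] + B[0][1] = 1 + 7 = 8, A[0][1] + B[1][1] = 7 + 0 = 7) = 7 (attained at k = 1)
  C[1][0] = min over k of (A[1][0] + B[0][0] = 9 + -1 = 8, A[1][1] + B[1][0] = 9 + 5 = 14) = 8 (attained at k = 0)
  C[1][1] = min over k of (A[1][0] + B[0][1] = 9 + 7 = 16, A[1][1] + B[1][1] = 9 + 0 = 9) = 9 (attained at k = 1)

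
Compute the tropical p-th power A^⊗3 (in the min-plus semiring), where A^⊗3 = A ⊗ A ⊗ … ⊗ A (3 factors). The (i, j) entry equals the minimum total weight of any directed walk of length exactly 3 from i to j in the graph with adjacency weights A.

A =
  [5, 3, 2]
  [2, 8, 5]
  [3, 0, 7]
A^⊗3 =
  [4, 7, 7]
  [7, 4, 9]
  [7, 5, 4]

Each entry (A^⊗3)_ij equals the minimum over all length-3 walks i = v_0 → v_1 → … → v_3 = j of Σ_t A[v_t][v_{t+1}]. For example, for (i, j) = (0, 2) we minimise over 9 possible intermediate vertex sequences; the minimum is 7, attained along the walk 0 → 1 → 0 → 2.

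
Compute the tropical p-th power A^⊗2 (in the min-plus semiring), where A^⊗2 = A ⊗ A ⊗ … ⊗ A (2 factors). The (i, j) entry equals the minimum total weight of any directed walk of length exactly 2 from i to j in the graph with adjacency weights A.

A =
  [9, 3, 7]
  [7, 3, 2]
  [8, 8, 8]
A^⊗2 =
  [10, 6, 5]
  [10, 6, 5]
  [15, 11, 10]

Each entry (A^⊗2)_ij equals the minimum over all length-2 walks i = v_0 → v_1 → … → v_2 = j of Σ_t A[v_t][v_{t+1}]. For example, for (i, j) = (0, 2) we minimise over 3 possible intermediate vertex sequences; the minimum is 5, attained along the walk 0 → 1 → 2.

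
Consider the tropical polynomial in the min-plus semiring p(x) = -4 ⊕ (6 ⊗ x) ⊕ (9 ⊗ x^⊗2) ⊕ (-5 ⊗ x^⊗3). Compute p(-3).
p(-3) = -14

A tropical monomial a ⊗ x^⊗i evaluates to a + i · x. Evaluating each term at x = -3:
  Term 0 contributes -4 + 0 · -3 = -4
  Term 1 contributes 6 + 1 · -3 = 3
  Term 2 contributes 9 + 2 · -3 = 3
  Term 3 contributes -5 + 3 · -3 = -14
p(-3) = ⊕ of these = min[-4, 3, 3, -14] = -14.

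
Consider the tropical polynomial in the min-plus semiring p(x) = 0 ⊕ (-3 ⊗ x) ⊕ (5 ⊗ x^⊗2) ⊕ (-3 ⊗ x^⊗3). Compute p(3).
p(3) = 0

A tropical monomial a ⊗ x^⊗i evaluates to a + i · x. Evaluating each term at x = 3:
  Term 0 contributes 0 + 0 · 3 = 0
  Term 1 contributes -3 + 1 · 3 = 0
  Term 2 contributes 5 + 2 · 3 = 11
  Term 3 contributes -3 + 3 · 3 = 6
p(3) = ⊕ of these = min[0, 0, 11, 6] = 0.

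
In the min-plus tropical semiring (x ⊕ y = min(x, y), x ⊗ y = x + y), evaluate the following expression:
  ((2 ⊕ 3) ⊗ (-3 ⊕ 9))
((2 ⊕ 3) ⊗ (-3 ⊕ 9)) = -1

Expand innermost to outermost. Recall ⊕ takes the minimum of its arguments and ⊗ takes their sum. Working out the expression ((2 ⊕ 3) ⊗ (-3 ⊕ 9)) gives -1.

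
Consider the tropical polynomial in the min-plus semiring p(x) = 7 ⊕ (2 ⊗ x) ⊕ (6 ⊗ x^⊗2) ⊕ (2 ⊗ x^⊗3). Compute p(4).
p(4) = 6

A tropical monomial a ⊗ x^⊗i evaluates to a + i · x. Evaluating each term at x = 4:
  Term 0 contributes 7 + 0 · 4 = 7
  Term 1 contributes 2 + 1 · 4 = 6
  Term 2 contributes 6 + 2 · 4 = 14
  Term 3 contributes 2 + 3 · 4 = 14
p(4) = ⊕ of these = min[7, 6, 14, 14] = 6.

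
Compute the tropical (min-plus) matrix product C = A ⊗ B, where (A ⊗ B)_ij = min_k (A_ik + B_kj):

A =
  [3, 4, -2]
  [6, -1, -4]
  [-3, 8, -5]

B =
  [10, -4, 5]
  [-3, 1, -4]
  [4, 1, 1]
A ⊗ B =
  [1, -1, -1]
  [-4, -3, -5]
  [-1, -7, -4]

Apply the min-plus product entry-by-entry:
  C[0][0] = min over k of (A[0][0] + B[0][0] = 3 + 10 = 13, A[0][1] + B[1][0] = 4 + -3 = 1, A[0][2] + B[2][0] = -2 + 4 = 2) = 1 (attained at k = 1)
  C[0][1] = min over k of (A[0][0] + B[0][1] = 3 + -4 = -1, A[0][1] + B[1][1] = 4 + 1 = 5, A[0][2] + B[2][1] = -2 + 1 = -1) = -1 (attained at k = 0)
  C[0][2] = min over k of (A[0][0] + B[0][2] = 3 + 5 = 8, A[0][1] + B[1][2] = 4 + -4 = 0, A[0][2] + B[2][2] = -2 + 1 = -1) = -1 (attained at k = 2)
  C[1][0] = min over k of (A[1][0] + B[0][0] = 6 + 10 = 16, A[1][1] + B[1][0] = -1 + -3 = -4, A[1][2] + B[2][0] = -4 + 4 = 0) = -4 (attained at k = 1)
  C[1][1] = min over k of (A[1][0] + B[0][1] = 6 + -4 = 2, A[1][1] + B[1][1] = -1 + 1 = 0, A[1][2] + B[2][1] = -4 + 1 = -3) = -3 (attained at k = 2)
  C[1][2] = min over k of (A[1][0] + B[0][2] = 6 + 5 = 11, A[1][1] + B[1][2] = -1 + -4 = -5, A[1][2] + B[2][2] = -4 + 1 = -3) = -5 (attained at k = 1)
  C[2][0] = min over k of (A[2][0] + B[0][0] = -3 + 10 = 7, A[2][1] + B[1][0] = 8 + -3 = 5, A[2][2] + B[2][0] = -5 + 4 = -1) = -1 (attained at k = 2)
  C[2][1] = min over k of (A[2][0] + B[0][1] = -3 + -4 = -7, A[2][1] + B[1][1] = 8 + 1 = 9, A[2][2] + B[2][1] = -5 + 1 = -4) = -7 (attained at k = 0)
  C[2][2] = min over k of (A[2][0] + B[0][2] = -3 + 5 = 2, A[2][1] + B[1][2] = 8 + -4 = 4, A[2][2] + B[2][2] = -5 + 1 = -4) = -4 (attained at k = 2)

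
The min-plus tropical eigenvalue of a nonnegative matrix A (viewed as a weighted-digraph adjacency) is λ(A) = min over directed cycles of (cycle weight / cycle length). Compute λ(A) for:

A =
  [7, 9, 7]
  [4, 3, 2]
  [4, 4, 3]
λ(A) = 3

Enumerate directed cycles and compute their means (weight / length). Sample:
  cycle 0 → 0: weight = 7, length = 1, mean = 7/1 ≈ 7.000
  cycle 1 → 1: weight = 3, length = 1, mean = 3/1 ≈ 3.000
  cycle 2 → 2: weight = 3, length = 1, mean = 3/1 ≈ 3.000
  cycle 0 → 1 → 0: weight = 13, length = 2, mean = 13/2 ≈ 6.500
  cycle 0 → 2 → 0: weight = 11, length = 2, mean = 11/2 ≈ 5.500
  cycle 1 → 0 → 1: weight = 13, length = 2, mean = 13/2 ≈ 6.500
Minimum mean = 3.000, attained e.g. along the cycle 1 → 1 with weight 3 and length 1. So λ(A) = 3/1 = 3.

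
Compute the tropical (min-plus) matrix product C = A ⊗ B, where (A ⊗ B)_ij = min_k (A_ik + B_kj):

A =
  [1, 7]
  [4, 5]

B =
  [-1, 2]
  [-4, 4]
A ⊗ B =
  [0, 3]
  [1, 6]

Apply the min-plus product entry-by-entry:
  C[0][0] = min over k of (A[0][0] + B[0][0] = 1 + -1 = 0, A[0][1] + B[1][0] = 7 + -4 = 3) = 0 (attained at k = 0)
  C[0][1] = min over k of (A[0][0] + B[0][1] = 1 + 2 = 3, A[0][1] + B[1][1] = 7 + 4 = 11) = 3 (attained at k = 0)
  C[1][0] = min over k of (A[1][0] + B[0][0] = 4 + -1 = 3, A[1][1] + B[1][0] = 5 + -4 = 1) = 1 (attained at k = 1)
  C[1][1] = min over k of (A[1][0] + B[0][1] = 4 + 2 = 6, A[1][1] + B[1][1] = 5 + 4 = 9) = 6 (attained at k = 0)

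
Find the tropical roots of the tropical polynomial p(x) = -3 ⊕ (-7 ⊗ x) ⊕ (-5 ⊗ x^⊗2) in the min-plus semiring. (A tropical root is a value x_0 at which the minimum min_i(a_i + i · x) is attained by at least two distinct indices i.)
Roots: {-2, 4}

Each tropical root is a break point of the lower envelope of the lines y = a_i + i · x (there are 3 lines, with slopes 0, 1, ..., 2). Only the lines that attain the minimum somewhere contribute to roots; other lines are dominated. Here the surviving (envelope) indices are i = 2, i = 1, i = 0.
Intersections between consecutive envelope lines give the roots: for adjacent envelope indices i < j the intersection is x = (a_i − a_j) / (j − i). Reading off the sorted break points: {-2, 4}.
Verification: at each break x_0, at least two indices attain the minimum of min_i(a_i + i · x_0).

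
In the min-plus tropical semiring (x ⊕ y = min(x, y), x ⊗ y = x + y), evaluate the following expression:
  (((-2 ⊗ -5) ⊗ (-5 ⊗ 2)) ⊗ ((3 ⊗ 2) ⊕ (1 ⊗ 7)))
(((-2 ⊗ -5) ⊗ (-5 ⊗ 2)) ⊗ ((3 ⊗ 2) ⊕ (1 ⊗ 7))) = -5

Expand innermost to outermost. Recall ⊕ takes the minimum of its arguments and ⊗ takes their sum. Working out the expression (((-2 ⊗ -5) ⊗ (-5 ⊗ 2)) ⊗ ((3 ⊗ 2) ⊕ (1 ⊗ 7))) gives -5.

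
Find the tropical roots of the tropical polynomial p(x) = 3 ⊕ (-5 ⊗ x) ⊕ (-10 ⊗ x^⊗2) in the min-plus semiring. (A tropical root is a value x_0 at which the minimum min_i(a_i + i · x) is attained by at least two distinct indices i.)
Roots: {5, 8}

Each tropical root is a break point of the lower envelope of the lines y = a_i + i · x (there are 3 lines, with slopes 0, 1, ..., 2). Only the lines that attain the minimum somewhere contribute to roots; other lines are dominated. Here the surviving (envelope) indices are i = 2, i = 1, i = 0.
Intersections between consecutive envelope lines give the roots: for adjacent envelope indices i < j the intersection is x = (a_i − a_j) / (j − i). Reading off the sorted break points: {5, 8}.
Verification: at each break x_0, at least two indices attain the minimum of min_i(a_i + i · x_0).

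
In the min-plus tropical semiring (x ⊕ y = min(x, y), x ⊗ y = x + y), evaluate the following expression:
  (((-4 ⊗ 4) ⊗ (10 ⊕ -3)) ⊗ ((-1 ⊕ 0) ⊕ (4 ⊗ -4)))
(((-4 ⊗ 4) ⊗ (10 ⊕ -3)) ⊗ ((-1 ⊕ 0) ⊕ (4 ⊗ -4))) = -4

Expand innermost to outermost. Recall ⊕ takes the minimum of its arguments and ⊗ takes their sum. Working out the expression (((-4 ⊗ 4) ⊗ (10 ⊕ -3)) ⊗ ((-1 ⊕ 0) ⊕ (4 ⊗ -4))) gives -4.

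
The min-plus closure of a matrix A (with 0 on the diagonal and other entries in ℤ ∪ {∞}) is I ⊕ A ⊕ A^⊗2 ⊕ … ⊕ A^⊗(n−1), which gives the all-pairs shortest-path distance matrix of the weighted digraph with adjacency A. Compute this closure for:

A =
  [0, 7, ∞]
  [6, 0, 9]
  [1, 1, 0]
Closure =
  [0, 7, 16]
  [6, 0, 9]
  [1, 1, 0]

This is the Floyd-Warshall all-pairs shortest-path computation. For each intermediate vertex k = 0, 1, …, 2, update dist[i][j] ← min(dist[i][j], dist[i][k] + dist[k][j]). The final matrix gives, for each (i, j), the minimum total weight of any directed path from i to j (possibly empty when i = j).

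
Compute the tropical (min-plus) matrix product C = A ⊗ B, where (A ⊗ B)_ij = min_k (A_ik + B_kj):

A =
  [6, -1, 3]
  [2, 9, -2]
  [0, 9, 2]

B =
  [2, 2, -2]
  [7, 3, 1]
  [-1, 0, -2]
A ⊗ B =
  [2, 2, 0]
  [-3, -2, -4]
  [1, 2, -2]

Apply the min-plus product entry-by-entry:
  C[0][0] = min over k of (A[0][0] + B[0][0] = 6 + 2 = 8, A[0][1] + B[1][0] = -1 + 7 = 6, A[0][2] + B[2][0] = 3 + -1 = 2) = 2 (attained at k = 2)
  C[0][1] = min over k of (A[0][0] + B[0][1] = 6 + 2 = 8, A[0][1] + B[1][1] = -1 + 3 = 2, A[0][2] + B[2][1] = 3 + 0 = 3) = 2 (attained at k = 1)
  C[0][2] = min over k of (A[0][0] + B[0][2] = 6 + -2 = 4, A[0][1] + B[1][2] = -1 + 1 = 0, A[0][2] + B[2][2] = 3 + -2 = 1) = 0 (attained at k = 1)
  C[1][0] = min over k of (A[1][0] + B[0][0] = 2 + 2 = 4, A[1][1] + B[1][0] = 9 + 7 = 16, A[1][2] + B[2][0] = -2 + -1 = -3) = -3 (attained at k = 2)
  C[1][1] = min over k of (A[1][0] + B[0][1] = 2 + 2 = 4, A[1][1] + B[1][1] = 9 + 3 = 12, A[1][2] + B[2][1] = -2 + 0 = -2) = -2 (attained at k = 2)
  C[1][2] = min over k of (A[1][0] + B[0][2] = 2 + -2 = 0, A[1][1] + B[1][2] = 9 + 1 = 10, A[1][2] + B[2][2] = -2 + -2 = -4) = -4 (attained at k = 2)
  C[2][0] = min over k of (A[2][0] + B[0][0] = 0 + 2 = 2, A[2][1] + B[1][0] = 9 + 7 = 16, A[2][2] + B[2][0] = 2 + -1 = 1) = 1 (attained at k = 2)
  C[2][1] = min over k of (A[2][0] + B[0][1] = 0 + 2 = 2, A[2][1] + B[1][1] = 9 + 3 = 12, A[2][2] + B[2][1] = 2 + 0 = 2) = 2 (attained at k = 0)
  C[2][2] = min over k of (A[2][0] + B[0][2] = 0 + -2 = -2, A[2][1] + B[1][2] = 9 + 1 = 10, A[2][2] + B[2][2] = 2 + -2 = 0) = -2 (attained at k = 0)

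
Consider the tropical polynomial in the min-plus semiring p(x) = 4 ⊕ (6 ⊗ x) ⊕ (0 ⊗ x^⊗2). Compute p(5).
p(5) = 4

A tropical monomial a ⊗ x^⊗i evaluates to a + i · x. Evaluating each term at x = 5:
  Term 0 contributes 4 + 0 · 5 = 4
  Term 1 contributes 6 + 1 · 5 = 11
  Term 2 contributes 0 + 2 · 5 = 10
p(5) = ⊕ of these = min[4, 11, 10] = 4.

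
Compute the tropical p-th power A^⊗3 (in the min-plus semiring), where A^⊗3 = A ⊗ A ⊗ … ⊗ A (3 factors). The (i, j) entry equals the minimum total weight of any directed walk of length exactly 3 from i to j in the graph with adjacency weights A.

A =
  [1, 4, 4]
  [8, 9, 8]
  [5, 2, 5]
A^⊗3 =
  [3, 6, 6]
  [10, 13, 13]
  [7, 10, 10]

Each entry (A^⊗3)_ij equals the minimum over all length-3 walks i = v_0 → v_1 → … → v_3 = j of Σ_t A[v_t][v_{t+1}]. For example, for (i, j) = (0, 2) we minimise over 9 possible intermediate vertex sequences; the minimum is 6, attained along the walk 0 → 0 → 0 → 2.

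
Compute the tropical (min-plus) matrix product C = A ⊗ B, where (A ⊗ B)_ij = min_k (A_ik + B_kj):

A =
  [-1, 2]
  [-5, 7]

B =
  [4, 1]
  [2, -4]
A ⊗ B =
  [3, -2]
  [-1, -4]

Apply the min-plus product entry-by-entry:
  C[0][0] = min over k of (A[0][0] + B[0][0] = -1 + 4 = 3, A[0][1] + B[1][0] = 2 + 2 = 4) = 3 (attained at k = 0)
  C[0][1] = min over k of (A[0][0] + B[0][1] = -1 + 1 = 0, A[0][1] + B[1][1] = 2 + -4 = -2) = -2 (attained at k = 1)
  C[1][0] = min over k of (A[1][0] + B[0][0] = -5 + 4 = -1, A[1][1] + B[1][0] = 7 + 2 = 9) = -1 (attained at k = 0)
  C[1][1] = min over k of (A[1][0] + B[0][1] = -5 + 1 = -4, A[1][1] + B[1][1] = 7 + -4 = 3) = -4 (attained at k = 0)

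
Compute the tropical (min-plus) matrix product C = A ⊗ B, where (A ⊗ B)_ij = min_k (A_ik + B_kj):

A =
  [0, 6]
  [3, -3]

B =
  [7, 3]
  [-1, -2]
A ⊗ B =
  [5, 3]
  [-4, -5]

Apply the min-plus product entry-by-entry:
  C[0][0] = min over k of (A[0][0] + B[0][0] = 0 + 7 = 7, A[0][1] + B[1][0] = 6 + -1 = 5) = 5 (attained at k = 1)
  C[0][1] = min over k of (A[0][0] + B[0][1] = 0 + 3 = 3, A[0][1] + B[1][1] = 6 + -2 = 4) = 3 (attained at k = 0)
  C[1][0] = min over k of (A[1][0] + B[0][0] = 3 + 7 = 10, A[1][1] + B[1][0] = -3 + -1 = -4) = -4 (attained at k = 1)
  C[1][1] = min over k of (A[1][0] + B[0][1] = 3 + 3 = 6, A[1][1] + B[1][1] = -3 + -2 = -5) = -5 (attained at k = 1)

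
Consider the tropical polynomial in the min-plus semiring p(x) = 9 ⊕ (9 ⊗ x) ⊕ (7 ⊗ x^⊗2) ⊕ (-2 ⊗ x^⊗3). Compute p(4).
p(4) = 9

A tropical monomial a ⊗ x^⊗i evaluates to a + i · x. Evaluating each term at x = 4:
  Term 0 contributes 9 + 0 · 4 = 9
  Term 1 contributes 9 + 1 · 4 = 13
  Term 2 contributes 7 + 2 · 4 = 15
  Term 3 contributes -2 + 3 · 4 = 10
p(4) = ⊕ of these = min[9, 13, 15, 10] = 9.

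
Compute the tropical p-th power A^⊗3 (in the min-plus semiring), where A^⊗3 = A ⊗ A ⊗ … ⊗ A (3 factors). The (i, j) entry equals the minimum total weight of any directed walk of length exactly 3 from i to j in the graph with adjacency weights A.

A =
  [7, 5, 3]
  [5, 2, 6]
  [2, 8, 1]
A^⊗3 =
  [6, 9, 5]
  [9, 6, 8]
  [4, 8, 3]

Each entry (A^⊗3)_ij equals the minimum over all length-3 walks i = v_0 → v_1 → … → v_3 = j of Σ_t A[v_t][v_{t+1}]. For example, for (i, j) = (0, 2) we minimise over 9 possible intermediate vertex sequences; the minimum is 5, attained along the walk 0 → 2 → 2 → 2.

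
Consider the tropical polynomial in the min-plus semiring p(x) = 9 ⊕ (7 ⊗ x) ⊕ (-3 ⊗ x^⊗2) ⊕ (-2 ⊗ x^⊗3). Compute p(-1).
p(-1) = -5

A tropical monomial a ⊗ x^⊗i evaluates to a + i · x. Evaluating each term at x = -1:
  Term 0 contributes 9 + 0 · -1 = 9
  Term 1 contributes 7 + 1 · -1 = 6
  Term 2 contributes -3 + 2 · -1 = -5
  Term 3 contributes -2 + 3 · -1 = -5
p(-1) = ⊕ of these = min[9, 6, -5, -5] = -5.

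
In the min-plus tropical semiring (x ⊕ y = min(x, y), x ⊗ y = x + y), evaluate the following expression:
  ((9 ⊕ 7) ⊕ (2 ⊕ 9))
((9 ⊕ 7) ⊕ (2 ⊕ 9)) = 2

Expand innermost to outermost. Recall ⊕ takes the minimum of its arguments and ⊗ takes their sum. Working out the expression ((9 ⊕ 7) ⊕ (2 ⊕ 9)) gives 2.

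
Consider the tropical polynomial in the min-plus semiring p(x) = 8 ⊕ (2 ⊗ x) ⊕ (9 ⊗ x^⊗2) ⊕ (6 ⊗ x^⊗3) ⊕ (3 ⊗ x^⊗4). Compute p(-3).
p(-3) = -9

A tropical monomial a ⊗ x^⊗i evaluates to a + i · x. Evaluating each term at x = -3:
  Term 0 contributes 8 + 0 · -3 = 8
  Term 1 contributes 2 + 1 · -3 = -1
  Term 2 contributes 9 + 2 · -3 = 3
  Term 3 contributes 6 + 3 · -3 = -3
  Term 4 contributes 3 + 4 · -3 = -9
p(-3) = ⊕ of these = min[8, -1, 3, -3, -9] = -9.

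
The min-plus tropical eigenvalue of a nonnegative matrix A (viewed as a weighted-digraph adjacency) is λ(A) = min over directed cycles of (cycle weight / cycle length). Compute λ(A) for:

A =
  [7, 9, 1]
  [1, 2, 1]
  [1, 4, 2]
λ(A) = 1

Enumerate directed cycles and compute their means (weight / length). Sample:
  cycle 0 → 0: weight = 7, length = 1, mean = 7/1 ≈ 7.000
  cycle 1 → 1: weight = 2, length = 1, mean = 2/1 ≈ 2.000
  cycle 2 → 2: weight = 2, length = 1, mean = 2/1 ≈ 2.000
  cycle 0 → 1 → 0: weight = 10, length = 2, mean = 10/2 ≈ 5.000
  cycle 0 → 2 → 0: weight = 2, length = 2, mean = 2/2 ≈ 1.000
  cycle 1 → 0 → 1: weight = 10, length = 2, mean = 10/2 ≈ 5.000
Minimum mean = 1.000, attained e.g. along the cycle 0 → 2 → 0 with weight 2 and length 2. So λ(A) = 2/2 = 1.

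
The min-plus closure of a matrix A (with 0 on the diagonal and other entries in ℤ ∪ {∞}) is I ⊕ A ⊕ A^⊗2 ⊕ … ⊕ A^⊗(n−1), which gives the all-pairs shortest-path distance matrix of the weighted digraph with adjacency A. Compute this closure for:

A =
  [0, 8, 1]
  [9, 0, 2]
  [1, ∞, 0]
Closure =
  [0, 8, 1]
  [3, 0, 2]
  [1, 9, 0]

This is the Floyd-Warshall all-pairs shortest-path computation. For each intermediate vertex k = 0, 1, …, 2, update dist[i][j] ← min(dist[i][j], dist[i][k] + dist[k][j]). The final matrix gives, for each (i, j), the minimum total weight of any directed path from i to j (possibly empty when i = j).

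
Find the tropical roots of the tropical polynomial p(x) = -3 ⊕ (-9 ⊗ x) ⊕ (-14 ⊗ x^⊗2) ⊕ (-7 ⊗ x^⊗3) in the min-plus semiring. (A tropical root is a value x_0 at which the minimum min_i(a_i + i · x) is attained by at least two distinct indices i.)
Roots: {-7, 5, 6}

Each tropical root is a break point of the lower envelope of the lines y = a_i + i · x (there are 4 lines, with slopes 0, 1, ..., 3). Only the lines that attain the minimum somewhere contribute to roots; other lines are dominated. Here the surviving (envelope) indices are i = 3, i = 2, i = 1, i = 0.
Intersections between consecutive envelope lines give the roots: for adjacent envelope indices i < j the intersection is x = (a_i − a_j) / (j − i). Reading off the sorted break points: {-7, 5, 6}.
Verification: at each break x_0, at least two indices attain the minimum of min_i(a_i + i · x_0).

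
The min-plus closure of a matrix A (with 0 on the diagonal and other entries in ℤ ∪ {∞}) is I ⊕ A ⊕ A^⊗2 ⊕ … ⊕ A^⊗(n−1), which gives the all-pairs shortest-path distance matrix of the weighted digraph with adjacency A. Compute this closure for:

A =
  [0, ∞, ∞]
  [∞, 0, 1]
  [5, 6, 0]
Closure =
  [0, ∞, ∞]
  [6, 0, 1]
  [5, 6, 0]

This is the Floyd-Warshall all-pairs shortest-path computation. For each intermediate vertex k = 0, 1, …, 2, update dist[i][j] ← min(dist[i][j], dist[i][k] + dist[k][j]). The final matrix gives, for each (i, j), the minimum total weight of any directed path from i to j (possibly empty when i = j).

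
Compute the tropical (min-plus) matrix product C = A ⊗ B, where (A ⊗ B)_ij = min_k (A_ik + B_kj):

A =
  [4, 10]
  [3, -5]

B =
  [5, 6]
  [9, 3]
A ⊗ B =
  [9, 10]
  [4, -2]

Apply the min-plus product entry-by-entry:
  C[0][0] = min over k of (A[0][0] + B[0][0] = 4 + 5 = 9, A[0][1] + B[1][0] = 10 + 9 = 19) = 9 (attained at k = 0)
  C[0][1] = min over k of (A[0][0] + B[0][1] = 4 + 6 = 10, A[0][1] + B[1][1] = 10 + 3 = 13) = 10 (attained at k = 0)
  C[1][0] = min over k of (A[1][0] + B[0][0] = 3 + 5 = 8, A[1][1] + B[1][0] = -5 + 9 = 4) = 4 (attained at k = 1)
  C[1][1] = min over k of (A[1][0] + B[0][1] = 3 + 6 = 9, A[1][1] + B[1][1] = -5 + 3 = -2) = -2 (attained at k = 1)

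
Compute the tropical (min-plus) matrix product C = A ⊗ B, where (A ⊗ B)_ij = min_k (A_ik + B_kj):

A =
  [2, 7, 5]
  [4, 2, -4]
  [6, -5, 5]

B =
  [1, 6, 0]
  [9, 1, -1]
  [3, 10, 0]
A ⊗ B =
  [3, 8, 2]
  [-1, 3, -4]
  [4, -4, -6]

Apply the min-plus product entry-by-entry:
  C[0][0] = min over k of (A[0][0] + B[0][0] = 2 + 1 = 3, A[0][1] + B[1][0] = 7 + 9 = 16, A[0][2] + B[2][0] = 5 + 3 = 8) = 3 (attained at k = 0)
  C[0][1] = min over k of (A[0][0] + B[0][1] = 2 + 6 = 8, A[0][1] + B[1][1] = 7 + 1 = 8, A[0][2] + B[2][1] = 5 + 10 = 15) = 8 (attained at k = 0)
  C[0][2] = min over k of (A[0][0] + B[0][2] = 2 + 0 = 2, A[0][1] + B[1][2] = 7 + -1 = 6, A[0][2] + B[2][2] = 5 + 0 = 5) = 2 (attained at k = 0)
  C[1][0] = min over k of (A[1][0] + B[0][0] = 4 + 1 = 5, A[1][1] + B[1][0] = 2 + 9 = 11, A[1][2] + B[2][0] = -4 + 3 = -1) = -1 (attained at k = 2)
  C[1][1] = min over k of (A[1][0] + B[0][1] = 4 + 6 = 10, A[1][1] + B[1][1] = 2 + 1 = 3, A[1][2] + B[2][1] = -4 + 10 = 6) = 3 (attained at k = 1)
  C[1][2] = min over k of (A[1][0] + B[0][2] = 4 + 0 = 4, A[1][1] + B[1][2] = 2 + -1 = 1, A[1][2] + B[2][2] = -4 + 0 = -4) = -4 (attained at k = 2)
  C[2][0] = min over k of (A[2][0] + B[0][0] = 6 + 1 = 7, A[2][1] + B[1][0] = -5 + 9 = 4, A[2][2] + B[2][0] = 5 + 3 = 8) = 4 (attained at k = 1)
  C[2][1] = min over k of (A[2][0] + B[0][1] = 6 + 6 = 12, A[2][1] + B[1][1] = -5 + 1 = -4, A[2][2] + B[2][1] = 5 + 10 = 15) = -4 (attained at k = 1)
  C[2][2] = min over k of (A[2][0] + B[0][2] = 6 + 0 = 6, A[2][1] + B[1][2] = -5 + -1 = -6, A[2][2] + B[2][2] = 5 + 0 = 5) = -6 (attained at k = 1)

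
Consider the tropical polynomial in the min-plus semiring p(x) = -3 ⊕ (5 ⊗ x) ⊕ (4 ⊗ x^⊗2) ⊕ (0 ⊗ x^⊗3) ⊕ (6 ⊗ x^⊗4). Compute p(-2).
p(-2) = -6

A tropical monomial a ⊗ x^⊗i evaluates to a + i · x. Evaluating each term at x = -2:
  Term 0 contributes -3 + 0 · -2 = -3
  Term 1 contributes 5 + 1 · -2 = 3
  Term 2 contributes 4 + 2 · -2 = 0
  Term 3 contributes 0 + 3 · -2 = -6
  Term 4 contributes 6 + 4 · -2 = -2
p(-2) = ⊕ of these = min[-3, 3, 0, -6, -2] = -6.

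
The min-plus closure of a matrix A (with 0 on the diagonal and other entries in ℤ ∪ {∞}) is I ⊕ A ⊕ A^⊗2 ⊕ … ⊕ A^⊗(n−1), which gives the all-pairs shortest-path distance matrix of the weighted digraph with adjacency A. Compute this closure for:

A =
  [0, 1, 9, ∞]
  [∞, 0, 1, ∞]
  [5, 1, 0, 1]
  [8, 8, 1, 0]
Closure =
  [0, 1, 2, 3]
  [6, 0, 1, 2]
  [5, 1, 0, 1]
  [6, 2, 1, 0]

This is the Floyd-Warshall all-pairs shortest-path computation. For each intermediate vertex k = 0, 1, …, 3, update dist[i][j] ← min(dist[i][j], dist[i][k] + dist[k][j]). The final matrix gives, for each (i, j), the minimum total weight of any directed path from i to j (possibly empty when i = j).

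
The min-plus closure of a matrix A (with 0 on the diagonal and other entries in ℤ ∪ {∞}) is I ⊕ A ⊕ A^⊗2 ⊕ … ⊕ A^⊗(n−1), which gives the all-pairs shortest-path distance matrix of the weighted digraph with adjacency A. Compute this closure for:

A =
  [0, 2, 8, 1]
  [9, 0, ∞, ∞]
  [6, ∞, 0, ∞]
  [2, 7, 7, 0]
Closure =
  [0, 2, 8, 1]
  [9, 0, 17, 10]
  [6, 8, 0, 7]
  [2, 4, 7, 0]

This is the Floyd-Warshall all-pairs shortest-path computation. For each intermediate vertex k = 0, 1, …, 3, update dist[i][j] ← min(dist[i][j], dist[i][k] + dist[k][j]). The final matrix gives, for each (i, j), the minimum total weight of any directed path from i to j (possibly empty when i = j).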